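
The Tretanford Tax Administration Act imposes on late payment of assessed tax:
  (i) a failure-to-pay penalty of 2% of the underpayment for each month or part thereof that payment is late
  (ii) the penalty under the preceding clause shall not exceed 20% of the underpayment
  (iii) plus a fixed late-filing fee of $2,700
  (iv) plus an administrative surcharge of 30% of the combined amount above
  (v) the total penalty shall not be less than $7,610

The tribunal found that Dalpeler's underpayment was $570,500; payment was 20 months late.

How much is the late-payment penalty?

$151,840

Accrued rate: 2% × 20 = 40%, capped at 20% → 20%
Failure-to-pay penalty: 20% of $570,500 = $114,100
Penalty before surcharge: $114,100 + $2,700 = $116,800
Administrative surcharge: 30% of $116,800 = $35,040
Total penalty: $116,800 + $35,040 = $151,840
Minimum $7,610: $151,840 meets the minimum, no increase.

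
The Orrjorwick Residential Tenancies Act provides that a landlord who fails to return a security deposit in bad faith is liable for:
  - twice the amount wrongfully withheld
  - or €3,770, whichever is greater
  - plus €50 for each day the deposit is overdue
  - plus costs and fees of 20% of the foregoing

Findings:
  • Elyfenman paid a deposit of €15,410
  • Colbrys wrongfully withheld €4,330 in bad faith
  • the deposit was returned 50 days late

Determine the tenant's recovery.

€13,392

Doubled: 2 × €4,330 = €8,660
Minimum €3,770: €8,660 meets the minimum, no increase.
Late-return penalty: 50 × €50 = €2,500
Damages plus late penalty: €8,660 + €2,500 = €11,160
Costs and fees: 20% of €11,160 = €2,232
Total recovery: €11,160 + €2,232 = €13,392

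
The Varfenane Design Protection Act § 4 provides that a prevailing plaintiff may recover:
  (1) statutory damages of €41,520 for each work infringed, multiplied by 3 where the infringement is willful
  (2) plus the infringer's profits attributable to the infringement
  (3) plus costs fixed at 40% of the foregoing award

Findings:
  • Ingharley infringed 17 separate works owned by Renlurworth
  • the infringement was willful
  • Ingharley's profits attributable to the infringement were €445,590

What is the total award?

€3,588,354

Statutory damages: 17 × €41,520 = €705,840
Trebled: 3 × €705,840 = €2,117,520
Combined award: €2,117,520 + €445,590 = €2,563,110
Costs: 40% of €2,563,110 = €1,025,244
Award plus costs: €2,563,110 + €1,025,244 = €3,588,354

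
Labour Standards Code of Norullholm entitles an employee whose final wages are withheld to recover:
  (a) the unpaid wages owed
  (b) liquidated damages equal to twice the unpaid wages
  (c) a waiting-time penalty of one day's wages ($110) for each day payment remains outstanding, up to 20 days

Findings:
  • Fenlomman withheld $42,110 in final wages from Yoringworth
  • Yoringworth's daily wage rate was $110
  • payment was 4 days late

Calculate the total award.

$126,770

Doubled: 2 × $42,110 = $84,220
Penalty days: min(4, 20) = 4
Waiting-time penalty: 4 × $110 = $440
Total award: $42,110 + $84,220 + $440 = $126,770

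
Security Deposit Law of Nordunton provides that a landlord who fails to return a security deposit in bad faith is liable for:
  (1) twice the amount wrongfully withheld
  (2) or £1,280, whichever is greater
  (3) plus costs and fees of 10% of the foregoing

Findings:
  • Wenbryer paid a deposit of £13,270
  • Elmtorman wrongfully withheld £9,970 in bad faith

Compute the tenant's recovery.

Doubled: 2 × £9,970 = £19,940
Minimum £1,280: £19,940 meets the minimum, no increase.
Costs and fees: 10% of £19,940 = £1,994
Total recovery: £19,940 + £1,994 = £21,934

£21,934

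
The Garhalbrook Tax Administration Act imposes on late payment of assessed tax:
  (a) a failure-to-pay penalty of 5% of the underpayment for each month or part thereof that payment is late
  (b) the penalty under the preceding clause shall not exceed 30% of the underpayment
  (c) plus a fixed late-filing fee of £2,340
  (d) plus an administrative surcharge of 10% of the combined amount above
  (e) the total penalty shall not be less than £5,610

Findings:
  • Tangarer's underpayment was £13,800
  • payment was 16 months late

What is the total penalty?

Accrued rate: 5% × 16 = 80%, capped at 30% → 30%
Failure-to-pay penalty: 30% of £13,800 = £4,140
Penalty before surcharge: £4,140 + £2,340 = £6,480
Administrative surcharge: 10% of £6,480 = £648
Total penalty: £6,480 + £648 = £7,128
Minimum £5,610: £7,128 meets the minimum, no increase.

£7,128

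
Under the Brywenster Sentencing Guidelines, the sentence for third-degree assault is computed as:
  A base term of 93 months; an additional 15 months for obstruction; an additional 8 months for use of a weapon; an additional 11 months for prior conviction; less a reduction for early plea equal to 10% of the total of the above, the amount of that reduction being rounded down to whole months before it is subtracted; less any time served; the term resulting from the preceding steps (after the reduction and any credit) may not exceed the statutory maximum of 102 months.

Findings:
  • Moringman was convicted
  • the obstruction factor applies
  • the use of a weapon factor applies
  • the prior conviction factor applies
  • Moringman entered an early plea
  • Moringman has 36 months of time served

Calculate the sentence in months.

Obstruction enhancement: +15 months
Use of a weapon enhancement: +8 months
Prior conviction enhancement: +11 months
Adjusted term: 93 months + 15 months + 8 months + 11 months = 127 months
Early plea reduction: 10% of 127 months = 12 months (rounded down)
After reduction: 127 − 12 = 115 months
Less time served: 115 months − 36 months = 79 months
Cap at 102 months: 79 months is within the cap, no reduction.

79 months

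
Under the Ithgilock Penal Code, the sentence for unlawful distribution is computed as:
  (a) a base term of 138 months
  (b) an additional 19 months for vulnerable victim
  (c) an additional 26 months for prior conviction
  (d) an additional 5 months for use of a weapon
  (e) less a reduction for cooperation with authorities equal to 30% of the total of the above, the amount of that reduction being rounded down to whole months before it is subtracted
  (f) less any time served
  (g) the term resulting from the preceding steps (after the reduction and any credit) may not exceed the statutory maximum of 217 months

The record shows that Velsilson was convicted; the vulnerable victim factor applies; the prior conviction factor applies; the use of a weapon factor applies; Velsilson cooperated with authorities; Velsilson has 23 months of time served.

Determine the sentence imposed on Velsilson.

109 months

Vulnerable victim enhancement: +19 months
Prior conviction enhancement: +26 months
Use of a weapon enhancement: +5 months
Adjusted term: 138 months + 19 months + 26 months + 5 months = 188 months
Cooperation with authorities reduction: 30% of 188 months = 56 months (rounded down)
After reduction: 188 − 56 = 132 months
Less time served: 132 months − 23 months = 109 months
Cap at 217 months: 109 months is within the cap, no reduction.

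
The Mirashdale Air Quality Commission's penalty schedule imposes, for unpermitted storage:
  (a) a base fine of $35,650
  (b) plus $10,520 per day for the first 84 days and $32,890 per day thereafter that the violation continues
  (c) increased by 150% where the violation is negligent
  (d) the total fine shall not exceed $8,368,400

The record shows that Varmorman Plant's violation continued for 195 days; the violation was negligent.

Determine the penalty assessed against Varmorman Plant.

$8,368,400

First 84 days: 84 × $10,520 = $883,680
Remaining days: (195 − 84) × $32,890 = $3,650,790
Per-day component: $883,680 + $3,650,790 = $4,534,470
Base plus per-day: $35,650 + $4,534,470 = $4,570,120
Enhancement: 150% of $4,570,120 = $6,855,180
Enhanced fine: $4,570,120 + $6,855,180 = $11,425,300
Cap at $8,368,400: $11,425,300 exceeds the cap → $8,368,400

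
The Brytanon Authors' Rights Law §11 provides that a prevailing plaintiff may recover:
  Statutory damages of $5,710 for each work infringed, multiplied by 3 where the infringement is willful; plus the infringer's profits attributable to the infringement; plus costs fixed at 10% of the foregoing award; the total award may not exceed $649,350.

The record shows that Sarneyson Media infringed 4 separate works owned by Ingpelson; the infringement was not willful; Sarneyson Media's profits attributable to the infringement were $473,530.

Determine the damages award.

Statutory damages: 4 × $5,710 = $22,840
Infringement not willful: no ×3 enhancement.
Combined award: $22,840 + $473,530 = $496,370
Costs: 10% of $496,370 = $49,637
Award plus costs: $496,370 + $49,637 = $546,007
Cap at $649,350: $546,007 is within the cap, no reduction.

Award: $546,007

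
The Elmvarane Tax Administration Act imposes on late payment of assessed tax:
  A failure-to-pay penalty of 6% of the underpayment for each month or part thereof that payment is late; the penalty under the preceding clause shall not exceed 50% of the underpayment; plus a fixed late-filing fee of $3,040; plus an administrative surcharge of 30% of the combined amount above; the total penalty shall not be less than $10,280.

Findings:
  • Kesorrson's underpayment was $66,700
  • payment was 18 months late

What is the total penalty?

$47,307

Accrued rate: 6% × 18 = 108%, capped at 50% → 50%
Failure-to-pay penalty: 50% of $66,700 = $33,350
Penalty before surcharge: $33,350 + $3,040 = $36,390
Administrative surcharge: 30% of $36,390 = $10,917
Total penalty: $36,390 + $10,917 = $47,307
Minimum $10,280: $47,307 meets the minimum, no increase.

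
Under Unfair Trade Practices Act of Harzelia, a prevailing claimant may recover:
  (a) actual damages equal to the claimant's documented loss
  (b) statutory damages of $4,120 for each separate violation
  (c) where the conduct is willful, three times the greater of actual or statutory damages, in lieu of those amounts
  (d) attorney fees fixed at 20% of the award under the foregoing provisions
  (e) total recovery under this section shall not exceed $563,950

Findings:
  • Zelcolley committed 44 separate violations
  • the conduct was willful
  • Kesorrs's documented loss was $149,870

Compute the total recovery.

Statutory damages: 44 × $4,120 = $181,280
Greater of actual damages ($149,870) or statutory damages ($181,280): $181,280
Trebled: 3 × $181,280 = $543,840
Attorney fees: 20% of $543,840 = $108,768
Total before cap: $543,840 + $108,768 = $652,608
Cap at $563,950: $652,608 exceeds the cap → $563,950

Total recovery: $563,950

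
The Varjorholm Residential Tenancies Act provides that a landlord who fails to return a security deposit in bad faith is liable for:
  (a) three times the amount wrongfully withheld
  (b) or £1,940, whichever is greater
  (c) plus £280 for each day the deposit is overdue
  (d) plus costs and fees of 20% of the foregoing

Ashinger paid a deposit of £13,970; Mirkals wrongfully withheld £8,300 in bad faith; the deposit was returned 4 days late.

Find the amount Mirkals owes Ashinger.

Trebled: 3 × £8,300 = £24,900
Minimum £1,940: £24,900 meets the minimum, no increase.
Late-return penalty: 4 × £280 = £1,120
Damages plus late penalty: £24,900 + £1,120 = £26,020
Costs and fees: 20% of £26,020 = £5,204
Total recovery: £26,020 + £5,204 = £31,224

Recovery: £31,224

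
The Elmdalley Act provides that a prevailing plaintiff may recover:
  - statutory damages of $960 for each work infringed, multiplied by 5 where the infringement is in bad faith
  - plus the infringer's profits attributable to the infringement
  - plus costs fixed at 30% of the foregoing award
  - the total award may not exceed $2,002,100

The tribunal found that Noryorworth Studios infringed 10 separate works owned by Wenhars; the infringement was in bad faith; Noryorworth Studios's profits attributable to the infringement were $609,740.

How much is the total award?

$855,062

Statutory damages: 10 × $960 = $9,600
Multiplied by 5: 5 × $9,600 = $48,000
Combined award: $48,000 + $609,740 = $657,740
Costs: 30% of $657,740 = $197,322
Award plus costs: $657,740 + $197,322 = $855,062
Cap at $2,002,100: $855,062 is within the cap, no reduction.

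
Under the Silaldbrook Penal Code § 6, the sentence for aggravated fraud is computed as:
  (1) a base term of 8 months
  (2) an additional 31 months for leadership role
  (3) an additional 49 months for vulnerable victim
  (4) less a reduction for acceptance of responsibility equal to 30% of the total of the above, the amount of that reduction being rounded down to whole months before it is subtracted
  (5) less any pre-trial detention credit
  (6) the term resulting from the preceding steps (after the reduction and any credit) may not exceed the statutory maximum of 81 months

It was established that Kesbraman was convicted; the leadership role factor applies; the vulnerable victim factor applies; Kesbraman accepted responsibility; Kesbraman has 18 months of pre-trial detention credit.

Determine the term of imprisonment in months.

Leadership role enhancement: +31 months
Vulnerable victim enhancement: +49 months
Adjusted term: 8 months + 31 months + 49 months = 88 months
Acceptance of responsibility reduction: 30% of 88 months = 26 months (rounded down)
After reduction: 88 − 26 = 62 months
Less pre-trial detention credit: 62 months − 18 months = 44 months
Cap at 81 months: 44 months is within the cap, no reduction.

44 months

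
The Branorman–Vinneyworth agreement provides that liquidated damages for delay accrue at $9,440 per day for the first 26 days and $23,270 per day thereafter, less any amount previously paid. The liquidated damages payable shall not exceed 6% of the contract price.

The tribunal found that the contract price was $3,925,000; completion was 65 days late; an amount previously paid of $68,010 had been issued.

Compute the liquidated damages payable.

First 26 days: 26 × $9,440 = $245,440
Remaining days: (65 − 26) × $23,270 = $907,530
Accrued per-day damages: $245,440 + $907,530 = $1,152,970
Less amount previously paid: $1,152,970 − $68,010 = $1,084,960
Cap: 6% of $3,925,000 = $235,500
Cap at $235,500: $1,084,960 exceeds the cap → $235,500

$235,500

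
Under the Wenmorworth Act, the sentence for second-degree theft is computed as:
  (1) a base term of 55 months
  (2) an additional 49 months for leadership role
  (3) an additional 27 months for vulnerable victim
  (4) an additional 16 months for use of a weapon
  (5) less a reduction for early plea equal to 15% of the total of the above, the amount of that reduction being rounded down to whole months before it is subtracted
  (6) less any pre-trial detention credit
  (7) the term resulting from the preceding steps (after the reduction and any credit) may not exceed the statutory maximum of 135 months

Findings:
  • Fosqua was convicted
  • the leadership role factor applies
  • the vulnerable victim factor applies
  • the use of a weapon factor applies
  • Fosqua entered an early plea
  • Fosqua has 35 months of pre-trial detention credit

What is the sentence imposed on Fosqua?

90 months

Leadership role enhancement: +49 months
Vulnerable victim enhancement: +27 months
Use of a weapon enhancement: +16 months
Adjusted term: 55 months + 49 months + 27 months + 16 months = 147 months
Early plea reduction: 15% of 147 months = 22 months (rounded down)
After reduction: 147 − 22 = 125 months
Less pre-trial detention credit: 125 months − 35 months = 90 months
Cap at 135 months: 90 months is within the cap, no reduction.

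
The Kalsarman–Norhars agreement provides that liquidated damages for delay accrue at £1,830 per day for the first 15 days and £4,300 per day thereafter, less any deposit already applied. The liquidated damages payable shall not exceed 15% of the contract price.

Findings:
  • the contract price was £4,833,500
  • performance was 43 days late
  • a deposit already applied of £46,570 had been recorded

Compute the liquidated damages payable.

First 15 days: 15 × £1,830 = £27,450
Remaining days: (43 − 15) × £4,300 = £120,400
Accrued per-day damages: £27,450 + £120,400 = £147,850
Less deposit already applied: £147,850 − £46,570 = £101,280
Cap: 15% of £4,833,500 = £725,025
Cap at £725,025: £101,280 is within the cap, no reduction.

Liquidated damages: £101,280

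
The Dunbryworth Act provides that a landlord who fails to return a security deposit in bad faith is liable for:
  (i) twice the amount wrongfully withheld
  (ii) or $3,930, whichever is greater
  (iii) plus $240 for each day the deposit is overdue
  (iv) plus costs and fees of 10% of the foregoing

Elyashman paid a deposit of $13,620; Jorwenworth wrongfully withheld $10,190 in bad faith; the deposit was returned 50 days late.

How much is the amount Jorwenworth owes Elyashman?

Doubled: 2 × $10,190 = $20,380
Minimum $3,930: $20,380 meets the minimum, no increase.
Late-return penalty: 50 × $240 = $12,000
Damages plus late penalty: $20,380 + $12,000 = $32,380
Costs and fees: 10% of $32,380 = $3,238
Total recovery: $32,380 + $3,238 = $35,618

$35,618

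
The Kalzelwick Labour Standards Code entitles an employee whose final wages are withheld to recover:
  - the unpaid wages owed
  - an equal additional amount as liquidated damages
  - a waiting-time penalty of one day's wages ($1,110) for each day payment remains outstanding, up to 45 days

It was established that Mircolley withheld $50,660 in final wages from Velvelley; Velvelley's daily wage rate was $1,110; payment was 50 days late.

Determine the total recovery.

Total award: $151,270

Liquidated damages (equal amount): $50,660
Penalty days: min(50, 45) = 45
Waiting-time penalty: 45 × $1,110 = $49,950
Total award: $50,660 + $50,660 + $49,950 = $151,270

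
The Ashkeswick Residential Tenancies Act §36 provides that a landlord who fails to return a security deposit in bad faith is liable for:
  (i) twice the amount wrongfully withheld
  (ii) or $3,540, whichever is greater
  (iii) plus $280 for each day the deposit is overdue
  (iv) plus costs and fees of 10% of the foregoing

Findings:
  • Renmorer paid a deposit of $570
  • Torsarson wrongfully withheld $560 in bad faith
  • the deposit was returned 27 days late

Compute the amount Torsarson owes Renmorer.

$12,210

Doubled: 2 × $560 = $1,120
Minimum $3,540: $1,120 is below the minimum → $3,540
Late-return penalty: 27 × $280 = $7,560
Damages plus late penalty: $3,540 + $7,560 = $11,100
Costs and fees: 10% of $11,100 = $1,110
Total recovery: $11,100 + $1,110 = $12,210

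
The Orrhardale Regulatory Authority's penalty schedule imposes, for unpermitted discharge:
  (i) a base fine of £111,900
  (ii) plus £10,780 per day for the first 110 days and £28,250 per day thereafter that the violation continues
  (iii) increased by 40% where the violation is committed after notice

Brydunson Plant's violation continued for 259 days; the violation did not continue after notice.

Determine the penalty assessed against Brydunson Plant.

Civil penalty: £5,506,950

First 110 days: 110 × £10,780 = £1,185,800
Remaining days: (259 − 110) × £28,250 = £4,209,250
Per-day component: £1,185,800 + £4,209,250 = £5,395,050
Base plus per-day: £111,900 + £5,395,050 = £5,506,950
The violation did not continue after notice: no 40% increase.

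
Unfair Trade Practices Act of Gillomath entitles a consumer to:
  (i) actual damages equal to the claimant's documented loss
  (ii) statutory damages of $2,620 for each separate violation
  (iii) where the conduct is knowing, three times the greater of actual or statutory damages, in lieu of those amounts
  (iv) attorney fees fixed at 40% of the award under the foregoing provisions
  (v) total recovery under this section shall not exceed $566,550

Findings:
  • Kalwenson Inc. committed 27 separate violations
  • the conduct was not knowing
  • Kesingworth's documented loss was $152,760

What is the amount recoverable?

$312,900

Statutory damages: 27 × $2,620 = $70,740
Conduct not knowing: the in-lieu enhancement does not apply.
Actual plus statutory damages: $152,760 + $70,740 = $223,500
Attorney fees: 40% of $223,500 = $89,400
Total before cap: $223,500 + $89,400 = $312,900
Cap at $566,550: $312,900 is within the cap, no reduction.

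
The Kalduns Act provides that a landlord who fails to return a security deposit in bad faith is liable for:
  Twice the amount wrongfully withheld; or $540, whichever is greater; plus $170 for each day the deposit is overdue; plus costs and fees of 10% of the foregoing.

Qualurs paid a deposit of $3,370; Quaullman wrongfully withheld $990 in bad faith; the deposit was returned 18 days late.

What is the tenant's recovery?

Doubled: 2 × $990 = $1,980
Minimum $540: $1,980 meets the minimum, no increase.
Late-return penalty: 18 × $170 = $3,060
Damages plus late penalty: $1,980 + $3,060 = $5,040
Costs and fees: 10% of $5,040 = $504
Total recovery: $5,040 + $504 = $5,544

$5,544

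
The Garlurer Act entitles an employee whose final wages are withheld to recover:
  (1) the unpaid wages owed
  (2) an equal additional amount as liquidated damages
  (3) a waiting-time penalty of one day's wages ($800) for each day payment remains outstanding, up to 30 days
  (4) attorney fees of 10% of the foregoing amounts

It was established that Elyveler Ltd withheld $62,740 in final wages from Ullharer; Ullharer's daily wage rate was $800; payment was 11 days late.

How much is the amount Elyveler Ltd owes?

Liquidated damages (equal amount): $62,740
Penalty days: min(11, 30) = 11
Waiting-time penalty: 11 × $800 = $8,800
Subtotal: $62,740 + $62,740 + $8,800 = $134,280
Attorney fees: 10% of $134,280 = $13,428
Total award: $134,280 + $13,428 = $147,708

Total award: $147,708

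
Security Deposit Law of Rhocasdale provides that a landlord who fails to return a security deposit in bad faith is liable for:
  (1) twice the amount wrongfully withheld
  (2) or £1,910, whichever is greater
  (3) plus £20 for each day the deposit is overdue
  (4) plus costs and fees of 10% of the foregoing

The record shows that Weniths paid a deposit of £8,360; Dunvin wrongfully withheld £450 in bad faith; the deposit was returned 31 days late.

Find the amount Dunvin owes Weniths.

Doubled: 2 × £450 = £900
Minimum £1,910: £900 is below the minimum → £1,910
Late-return penalty: 31 × £20 = £620
Damages plus late penalty: £1,910 + £620 = £2,530
Costs and fees: 10% of £2,530 = £253
Total recovery: £2,530 + £253 = £2,783

£2,783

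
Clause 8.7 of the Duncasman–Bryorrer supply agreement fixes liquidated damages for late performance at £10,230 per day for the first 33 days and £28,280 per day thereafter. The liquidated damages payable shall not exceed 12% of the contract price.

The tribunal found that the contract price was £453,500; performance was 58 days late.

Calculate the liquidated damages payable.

First 33 days: 33 × £10,230 = £337,590
Remaining days: (58 − 33) × £28,280 = £707,000
Accrued per-day damages: £337,590 + £707,000 = £1,044,590
Cap: 12% of £453,500 = £54,420
Cap at £54,420: £1,044,590 exceeds the cap → £54,420

£54,420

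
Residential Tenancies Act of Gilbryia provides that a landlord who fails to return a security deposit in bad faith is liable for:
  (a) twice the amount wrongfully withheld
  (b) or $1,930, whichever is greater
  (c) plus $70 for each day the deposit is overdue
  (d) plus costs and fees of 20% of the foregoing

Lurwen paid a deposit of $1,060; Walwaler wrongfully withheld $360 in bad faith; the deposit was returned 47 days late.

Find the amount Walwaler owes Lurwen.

Recovery: $6,264

Doubled: 2 × $360 = $720
Minimum $1,930: $720 is below the minimum → $1,930
Late-return penalty: 47 × $70 = $3,290
Damages plus late penalty: $1,930 + $3,290 = $5,220
Costs and fees: 20% of $5,220 = $1,044
Total recovery: $5,220 + $1,044 = $6,264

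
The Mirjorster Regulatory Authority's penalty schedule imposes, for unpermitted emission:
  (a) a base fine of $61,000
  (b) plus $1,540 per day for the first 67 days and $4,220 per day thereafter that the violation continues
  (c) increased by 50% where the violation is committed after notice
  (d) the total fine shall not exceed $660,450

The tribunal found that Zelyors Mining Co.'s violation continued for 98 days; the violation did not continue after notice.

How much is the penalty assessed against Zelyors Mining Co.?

First 67 days: 67 × $1,540 = $103,180
Remaining days: (98 − 67) × $4,220 = $130,820
Per-day component: $103,180 + $130,820 = $234,000
Base plus per-day: $61,000 + $234,000 = $295,000
The violation did not continue after notice: no 50% increase.
Cap at $660,450: $295,000 is within the cap, no reduction.

$295,000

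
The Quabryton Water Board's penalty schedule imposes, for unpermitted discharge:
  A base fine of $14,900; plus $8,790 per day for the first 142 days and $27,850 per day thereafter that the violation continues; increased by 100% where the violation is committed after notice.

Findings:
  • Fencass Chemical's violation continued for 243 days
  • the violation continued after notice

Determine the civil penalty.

First 142 days: 142 × $8,790 = $1,248,180
Remaining days: (243 − 142) × $27,850 = $2,812,850
Per-day component: $1,248,180 + $2,812,850 = $4,061,030
Base plus per-day: $14,900 + $4,061,030 = $4,075,930
Enhancement: 100% of $4,075,930 = $4,075,930
Enhanced fine: $4,075,930 + $4,075,930 = $8,151,860

Civil penalty: $8,151,860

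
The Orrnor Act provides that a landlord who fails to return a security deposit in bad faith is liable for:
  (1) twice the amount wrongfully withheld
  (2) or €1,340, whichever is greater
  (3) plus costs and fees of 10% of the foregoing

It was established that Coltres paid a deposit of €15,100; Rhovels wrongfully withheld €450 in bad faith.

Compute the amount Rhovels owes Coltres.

€1,474

Doubled: 2 × €450 = €900
Minimum €1,340: €900 is below the minimum → €1,340
Costs and fees: 10% of €1,340 = €134
Total recovery: €1,340 + €134 = €1,474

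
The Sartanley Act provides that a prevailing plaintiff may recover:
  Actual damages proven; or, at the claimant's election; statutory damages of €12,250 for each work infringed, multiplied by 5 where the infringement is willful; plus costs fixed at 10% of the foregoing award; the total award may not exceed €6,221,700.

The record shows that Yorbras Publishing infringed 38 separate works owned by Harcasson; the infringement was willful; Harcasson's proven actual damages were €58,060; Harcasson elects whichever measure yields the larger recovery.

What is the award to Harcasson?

Statutory damages: 38 × €12,250 = €465,500
Multiplied by 5: 5 × €465,500 = €2,327,500
Greater of actual damages (€58,060) or enhanced statutory damages (€2,327,500): €2,327,500
Costs: 10% of €2,327,500 = €232,750
Award plus costs: €2,327,500 + €232,750 = €2,560,250
Cap at €6,221,700: €2,560,250 is within the cap, no reduction.

€2,560,250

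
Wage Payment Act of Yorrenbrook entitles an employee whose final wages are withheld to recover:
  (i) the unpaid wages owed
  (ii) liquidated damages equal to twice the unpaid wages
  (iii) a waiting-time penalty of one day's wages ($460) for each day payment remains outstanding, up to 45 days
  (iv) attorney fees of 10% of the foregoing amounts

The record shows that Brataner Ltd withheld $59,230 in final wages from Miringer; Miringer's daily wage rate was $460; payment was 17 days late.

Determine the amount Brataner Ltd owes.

Doubled: 2 × $59,230 = $118,460
Penalty days: min(17, 45) = 17
Waiting-time penalty: 17 × $460 = $7,820
Subtotal: $59,230 + $118,460 + $7,820 = $185,510
Attorney fees: 10% of $185,510 = $18,551
Total award: $185,510 + $18,551 = $204,061

$204,061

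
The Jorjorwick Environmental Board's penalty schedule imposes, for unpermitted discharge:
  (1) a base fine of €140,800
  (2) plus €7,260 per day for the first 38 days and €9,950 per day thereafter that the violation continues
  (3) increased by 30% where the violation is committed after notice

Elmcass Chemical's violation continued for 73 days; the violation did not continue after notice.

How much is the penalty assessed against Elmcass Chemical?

€764,930

First 38 days: 38 × €7,260 = €275,880
Remaining days: (73 − 38) × €9,950 = €348,250
Per-day component: €275,880 + €348,250 = €624,130
Base plus per-day: €140,800 + €624,130 = €764,930
The violation did not continue after notice: no 30% increase.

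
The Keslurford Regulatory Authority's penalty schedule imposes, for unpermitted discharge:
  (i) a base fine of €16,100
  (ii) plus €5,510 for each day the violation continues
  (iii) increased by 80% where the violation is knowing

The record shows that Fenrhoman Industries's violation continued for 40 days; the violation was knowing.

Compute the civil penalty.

€425,700

Per-day component: 40 × €5,510 = €220,400
Base plus per-day: €16,100 + €220,400 = €236,500
Enhancement: 80% of €236,500 = €189,200
Enhanced fine: €236,500 + €189,200 = €425,700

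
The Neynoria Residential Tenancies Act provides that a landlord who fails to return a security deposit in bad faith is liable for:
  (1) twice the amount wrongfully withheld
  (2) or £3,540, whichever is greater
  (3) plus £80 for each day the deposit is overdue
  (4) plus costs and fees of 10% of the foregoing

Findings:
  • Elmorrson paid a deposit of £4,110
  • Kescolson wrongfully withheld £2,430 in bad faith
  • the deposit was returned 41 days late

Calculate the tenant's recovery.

Doubled: 2 × £2,430 = £4,860
Minimum £3,540: £4,860 meets the minimum, no increase.
Late-return penalty: 41 × £80 = £3,280
Damages plus late penalty: £4,860 + £3,280 = £8,140
Costs and fees: 10% of £8,140 = £814
Total recovery: £8,140 + £814 = £8,954

£8,954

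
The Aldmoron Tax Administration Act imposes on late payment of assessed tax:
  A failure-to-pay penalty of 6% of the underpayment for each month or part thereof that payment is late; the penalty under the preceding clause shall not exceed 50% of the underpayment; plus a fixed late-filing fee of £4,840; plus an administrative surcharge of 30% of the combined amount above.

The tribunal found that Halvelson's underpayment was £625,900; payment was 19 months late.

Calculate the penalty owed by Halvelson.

£413,127

Accrued rate: 6% × 19 = 114%, capped at 50% → 50%
Failure-to-pay penalty: 50% of £625,900 = £312,950
Penalty before surcharge: £312,950 + £4,840 = £317,790
Administrative surcharge: 30% of £317,790 = £95,337
Total penalty: £317,790 + £95,337 = £413,127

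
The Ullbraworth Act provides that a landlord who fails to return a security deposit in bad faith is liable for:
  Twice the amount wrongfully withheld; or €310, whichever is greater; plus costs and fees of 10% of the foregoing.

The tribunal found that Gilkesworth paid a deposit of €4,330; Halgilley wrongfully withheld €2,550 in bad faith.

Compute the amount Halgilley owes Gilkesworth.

Doubled: 2 × €2,550 = €5,100
Minimum €310: €5,100 meets the minimum, no increase.
Costs and fees: 10% of €5,100 = €510
Total recovery: €5,100 + €510 = €5,610

€5,610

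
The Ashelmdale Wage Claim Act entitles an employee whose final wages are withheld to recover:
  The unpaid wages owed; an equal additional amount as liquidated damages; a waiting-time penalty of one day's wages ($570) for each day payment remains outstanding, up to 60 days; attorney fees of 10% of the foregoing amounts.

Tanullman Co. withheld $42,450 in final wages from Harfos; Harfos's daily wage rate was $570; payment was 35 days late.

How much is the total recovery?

Liquidated damages (equal amount): $42,450
Penalty days: min(35, 60) = 35
Waiting-time penalty: 35 × $570 = $19,950
Subtotal: $42,450 + $42,450 + $19,950 = $104,850
Attorney fees: 10% of $104,850 = $10,485
Total award: $104,850 + $10,485 = $115,335

Total award: $115,335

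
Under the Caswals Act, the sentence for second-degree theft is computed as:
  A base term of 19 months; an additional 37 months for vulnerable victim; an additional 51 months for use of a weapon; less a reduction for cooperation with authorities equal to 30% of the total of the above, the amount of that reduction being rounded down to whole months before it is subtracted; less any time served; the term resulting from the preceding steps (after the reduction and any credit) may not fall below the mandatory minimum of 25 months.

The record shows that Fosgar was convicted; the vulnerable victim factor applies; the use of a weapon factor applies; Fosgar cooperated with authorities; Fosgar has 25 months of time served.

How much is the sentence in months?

50 months

Vulnerable victim enhancement: +37 months
Use of a weapon enhancement: +51 months
Adjusted term: 19 months + 37 months + 51 months = 107 months
Cooperation with authorities reduction: 30% of 107 months = 32 months (rounded down)
After reduction: 107 − 32 = 75 months
Less time served: 75 months − 25 months = 50 months
Minimum 25 months: 50 months meets the minimum, no increase.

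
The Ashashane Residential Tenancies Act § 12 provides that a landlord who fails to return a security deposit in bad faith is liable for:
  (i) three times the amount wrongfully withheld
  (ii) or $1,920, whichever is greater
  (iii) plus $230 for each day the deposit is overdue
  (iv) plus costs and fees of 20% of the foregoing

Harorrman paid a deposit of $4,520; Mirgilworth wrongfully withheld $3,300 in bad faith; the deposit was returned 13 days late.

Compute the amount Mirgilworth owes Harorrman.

$15,468

Trebled: 3 × $3,300 = $9,900
Minimum $1,920: $9,900 meets the minimum, no increase.
Late-return penalty: 13 × $230 = $2,990
Damages plus late penalty: $9,900 + $2,990 = $12,890
Costs and fees: 20% of $12,890 = $2,578
Total recovery: $12,890 + $2,578 = $15,468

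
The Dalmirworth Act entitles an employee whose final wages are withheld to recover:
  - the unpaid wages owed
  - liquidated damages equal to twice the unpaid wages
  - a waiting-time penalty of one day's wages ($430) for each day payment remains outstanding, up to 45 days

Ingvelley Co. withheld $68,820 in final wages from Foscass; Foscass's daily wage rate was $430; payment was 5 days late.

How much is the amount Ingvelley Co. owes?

Doubled: 2 × $68,820 = $137,640
Penalty days: min(5, 45) = 5
Waiting-time penalty: 5 × $430 = $2,150
Total award: $68,820 + $137,640 + $2,150 = $208,610

$208,610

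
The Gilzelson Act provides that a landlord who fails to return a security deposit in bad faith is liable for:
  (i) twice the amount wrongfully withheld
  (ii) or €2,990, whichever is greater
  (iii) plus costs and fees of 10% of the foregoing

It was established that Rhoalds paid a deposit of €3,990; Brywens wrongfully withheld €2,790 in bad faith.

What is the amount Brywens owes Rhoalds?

Doubled: 2 × €2,790 = €5,580
Minimum €2,990: €5,580 meets the minimum, no increase.
Costs and fees: 10% of €5,580 = €558
Total recovery: €5,580 + €558 = €6,138

€6,138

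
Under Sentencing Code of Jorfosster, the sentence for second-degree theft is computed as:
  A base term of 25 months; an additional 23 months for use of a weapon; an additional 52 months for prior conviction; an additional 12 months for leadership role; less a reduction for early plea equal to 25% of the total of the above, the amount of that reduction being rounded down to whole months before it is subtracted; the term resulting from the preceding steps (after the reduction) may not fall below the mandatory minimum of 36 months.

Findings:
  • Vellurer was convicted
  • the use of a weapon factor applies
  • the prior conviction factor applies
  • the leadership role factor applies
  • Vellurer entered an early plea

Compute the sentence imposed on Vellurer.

Use of a weapon enhancement: +23 months
Prior conviction enhancement: +52 months
Leadership role enhancement: +12 months
Adjusted term: 25 months + 23 months + 52 months + 12 months = 112 months
Early plea reduction: 25% of 112 months = 28 months (rounded down)
After reduction: 112 − 28 = 84 months
Minimum 36 months: 84 months meets the minimum, no increase.

84 months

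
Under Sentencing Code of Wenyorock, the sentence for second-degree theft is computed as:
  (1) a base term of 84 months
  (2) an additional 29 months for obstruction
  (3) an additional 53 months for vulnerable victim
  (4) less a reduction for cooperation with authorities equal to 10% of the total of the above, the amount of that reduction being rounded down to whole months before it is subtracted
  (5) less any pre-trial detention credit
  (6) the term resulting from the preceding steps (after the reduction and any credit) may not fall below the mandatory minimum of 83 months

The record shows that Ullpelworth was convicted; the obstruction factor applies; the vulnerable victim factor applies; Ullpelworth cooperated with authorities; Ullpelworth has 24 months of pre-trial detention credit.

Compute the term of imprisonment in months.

126 months

Obstruction enhancement: +29 months
Vulnerable victim enhancement: +53 months
Adjusted term: 84 months + 29 months + 53 months = 166 months
Cooperation with authorities reduction: 10% of 166 months = 16 months (rounded down)
After reduction: 166 − 16 = 150 months
Less pre-trial detention credit: 150 months − 24 months = 126 months
Minimum 83 months: 126 months meets the minimum, no increase.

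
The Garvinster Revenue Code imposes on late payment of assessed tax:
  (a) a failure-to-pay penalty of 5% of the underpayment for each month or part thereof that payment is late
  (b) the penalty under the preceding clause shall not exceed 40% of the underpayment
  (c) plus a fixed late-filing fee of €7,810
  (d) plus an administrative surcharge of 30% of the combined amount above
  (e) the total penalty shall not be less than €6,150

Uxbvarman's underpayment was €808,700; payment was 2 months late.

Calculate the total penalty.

Accrued rate: 5% × 2 = 10%, capped at 40% → 10%
Failure-to-pay penalty: 10% of €808,700 = €80,870
Penalty before surcharge: €80,870 + €7,810 = €88,680
Administrative surcharge: 30% of €88,680 = €26,604
Total penalty: €88,680 + €26,604 = €115,284
Minimum €6,150: €115,284 meets the minimum, no increase.

€115,284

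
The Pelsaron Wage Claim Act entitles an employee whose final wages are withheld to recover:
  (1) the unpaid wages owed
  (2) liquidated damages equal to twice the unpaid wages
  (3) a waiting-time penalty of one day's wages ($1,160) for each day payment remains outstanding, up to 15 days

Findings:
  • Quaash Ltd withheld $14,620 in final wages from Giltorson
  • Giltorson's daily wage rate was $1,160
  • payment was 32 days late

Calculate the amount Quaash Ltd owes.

$61,260

Doubled: 2 × $14,620 = $29,240
Penalty days: min(32, 15) = 15
Waiting-time penalty: 15 × $1,160 = $17,400
Total award: $14,620 + $29,240 + $17,400 = $61,260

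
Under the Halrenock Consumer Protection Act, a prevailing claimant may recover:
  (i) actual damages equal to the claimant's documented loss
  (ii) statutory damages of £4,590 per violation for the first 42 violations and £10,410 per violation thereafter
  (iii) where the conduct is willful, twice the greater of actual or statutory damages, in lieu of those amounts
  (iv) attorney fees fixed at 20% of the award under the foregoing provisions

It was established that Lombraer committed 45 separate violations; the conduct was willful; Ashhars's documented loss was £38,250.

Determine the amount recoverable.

First 42 violations: 42 × £4,590 = £192,780
Remaining violations: (45 − 42) × £10,410 = £31,230
Statutory damages: £192,780 + £31,230 = £224,010
Greater of actual damages (£38,250) or statutory damages (£224,010): £224,010
Doubled: 2 × £224,010 = £448,020
Attorney fees: 20% of £448,020 = £89,604
Total recovery: £448,020 + £89,604 = £537,624

£537,624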